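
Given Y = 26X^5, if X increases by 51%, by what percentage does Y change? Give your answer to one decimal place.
685.0%

For Y = 26X^5:
If X → X(1 + 0.51)
Then Y → Y · (1 + 0.51)^5
     ≈ Y · 7.8503

Percentage change = ((1 + 0.51)^5 − 1) × 100% ≈ 685.0%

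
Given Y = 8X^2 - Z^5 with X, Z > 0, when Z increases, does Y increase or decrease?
Y decreases

Taking the partial derivative:
∂Y/∂Z = -5Z^4

∂Y/∂Z = -5Z^4 < 0 (assuming positive values)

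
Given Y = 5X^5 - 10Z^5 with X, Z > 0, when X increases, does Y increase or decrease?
Y increases

Taking the partial derivative:
∂Y/∂X = 25X^4

∂Y/∂X = 25X^4 > 0 (assuming positive values)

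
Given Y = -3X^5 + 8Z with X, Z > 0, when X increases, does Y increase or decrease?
Y decreases

Taking the partial derivative:
∂Y/∂X = -15X^4

∂Y/∂X = -15X^4 < 0 (assuming positive values)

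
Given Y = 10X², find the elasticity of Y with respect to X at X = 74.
Elasticity = 2

Elasticity = (dY/dX) · (X/Y)

dY/dX = 20·X
At X = 74: dY/dX = 1480, Y = 54760

Elasticity = 1480 · (74 / 54760) = 2

Interpretation: for a small percentage change in X, the percentage change in Y is approximately 2.00 times as large.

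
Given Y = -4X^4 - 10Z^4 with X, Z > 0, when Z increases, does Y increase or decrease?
Y decreases

Taking the partial derivative:
∂Y/∂Z = -40Z^3

∂Y/∂Z = -40Z^3 < 0 (assuming positive values)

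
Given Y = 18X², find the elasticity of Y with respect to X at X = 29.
Elasticity = 2

Elasticity = (dY/dX) · (X/Y)

dY/dX = 36·X
At X = 29: dY/dX = 1044, Y = 15138

Elasticity = 1044 · (29 / 15138) = 2

Interpretation: for a small percentage change in X, the percentage change in Y is approximately 2.00 times as large.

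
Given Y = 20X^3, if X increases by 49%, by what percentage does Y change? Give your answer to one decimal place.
230.8%

For Y = 20X^3:
If X → X(1 + 0.49)
Then Y → Y · (1 + 0.49)^3
     ≈ Y · 3.3079

Percentage change = ((1 + 0.49)^3 − 1) × 100% ≈ 230.8%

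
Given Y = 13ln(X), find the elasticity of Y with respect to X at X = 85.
Elasticity = 1/ln(85) ≈ 0.2251

Elasticity = (dY/dX) · (X/Y)

dY/dX = 13/X
At X = 85: dY/dX = 13/85, Y = 13·ln(85)

Elasticity = (13/85) · (85 / (13·ln(85))) = 1/ln(85) ≈ 0.2251

Interpretation: for a small percentage change in X, the percentage change in Y is approximately 0.23 times as large.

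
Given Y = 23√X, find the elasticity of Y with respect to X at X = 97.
Elasticity = 1/2

Elasticity = (dY/dX) · (X/Y)

dY/dX = 23/(2·√X)
At X = 97: dY/dX = 23·√97/194, Y = 23·√97

Elasticity = (23·√97/194) · (97 / (23·√97)) = 1/2

Interpretation: for a small percentage change in X, the percentage change in Y is approximately 0.50 times as large.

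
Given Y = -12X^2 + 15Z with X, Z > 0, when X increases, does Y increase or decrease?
Y decreases

Taking the partial derivative:
∂Y/∂X = -24X

∂Y/∂X = -24X < 0 (assuming positive values)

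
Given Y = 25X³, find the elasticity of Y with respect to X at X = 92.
Elasticity = 3

Elasticity = (dY/dX) · (X/Y)

dY/dX = 75·X²
At X = 92: dY/dX = 634800, Y = 19467200

Elasticity = 634800 · (92 / 19467200) = 3

Interpretation: for a small percentage change in X, the percentage change in Y is approximately 3.00 times as large.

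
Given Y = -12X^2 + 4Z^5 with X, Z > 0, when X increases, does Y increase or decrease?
Y decreases

Taking the partial derivative:
∂Y/∂X = -24X

∂Y/∂X = -24X < 0 (assuming positive values)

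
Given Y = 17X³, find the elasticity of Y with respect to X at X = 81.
Elasticity = 3

Elasticity = (dY/dX) · (X/Y)

dY/dX = 51·X²
At X = 81: dY/dX = 334611, Y = 9034497

Elasticity = 334611 · (81 / 9034497) = 3

Interpretation: for a small percentage change in X, the percentage change in Y is approximately 3.00 times as large.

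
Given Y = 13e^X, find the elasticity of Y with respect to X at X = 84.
Elasticity = 84

Elasticity = (dY/dX) · (X/Y)

dY/dX = 13·e^X
At X = 84: dY/dX = 13·e^84, Y = 13·e^84

Elasticity = (13·e^84) · (84 / (13·e^84)) = 84

Interpretation: for a small percentage change in X, the percentage change in Y is approximately 84.00 times as large.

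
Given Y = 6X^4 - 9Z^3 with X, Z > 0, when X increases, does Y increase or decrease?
Y increases

Taking the partial derivative:
∂Y/∂X = 24X^3

∂Y/∂X = 24X^3 > 0 (assuming positive values)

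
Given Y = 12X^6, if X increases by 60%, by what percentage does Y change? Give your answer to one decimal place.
1577.7%

For Y = 12X^6:
If X → X(1 + 0.6)
Then Y → Y · (1 + 0.6)^6
     ≈ Y · 16.7772

Percentage change = ((1 + 0.6)^6 − 1) × 100% ≈ 1577.7%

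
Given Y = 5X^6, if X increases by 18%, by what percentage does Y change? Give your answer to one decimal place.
170.0%

For Y = 5X^6:
If X → X(1 + 0.18)
Then Y → Y · (1 + 0.18)^6
     ≈ Y · 2.6996

Percentage change = ((1 + 0.18)^6 − 1) × 100% ≈ 170.0%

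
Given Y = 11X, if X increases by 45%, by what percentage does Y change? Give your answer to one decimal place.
45.0%

For Y = 11X:
If X → X(1 + 0.45)
Then Y → Y · (1 + 0.45)^1
     = Y · 1.4500

Percentage change = ((1 + 0.45)^1 − 1) × 100% = 45.0%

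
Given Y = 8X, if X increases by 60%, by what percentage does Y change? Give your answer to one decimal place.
60.0%

For Y = 8X:
If X → X(1 + 0.6)
Then Y → Y · (1 + 0.6)^1
     = Y · 1.6000

Percentage change = ((1 + 0.6)^1 − 1) × 100% = 60.0%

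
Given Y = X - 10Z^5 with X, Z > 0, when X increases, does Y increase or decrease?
Y increases

Taking the partial derivative:
∂Y/∂X = 1

∂Y/∂X = 1 > 0 (assuming positive values)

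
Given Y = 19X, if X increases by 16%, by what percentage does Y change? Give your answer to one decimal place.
16.0%

For Y = 19X:
If X → X(1 + 0.16)
Then Y → Y · (1 + 0.16)^1
     = Y · 1.1600

Percentage change = ((1 + 0.16)^1 − 1) × 100% = 16.0%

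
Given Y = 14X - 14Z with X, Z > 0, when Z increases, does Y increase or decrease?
Y decreases

Taking the partial derivative:
∂Y/∂Z = -14

∂Y/∂Z = -14 < 0 (assuming positive values)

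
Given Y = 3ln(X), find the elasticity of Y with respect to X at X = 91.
Elasticity = 1/ln(91) ≈ 0.2217

Elasticity = (dY/dX) · (X/Y)

dY/dX = 3/X
At X = 91: dY/dX = 3/91, Y = 3·ln(91)

Elasticity = (3/91) · (91 / (3·ln(91))) = 1/ln(91) ≈ 0.2217

Interpretation: for a small percentage change in X, the percentage change in Y is approximately 0.22 times as large.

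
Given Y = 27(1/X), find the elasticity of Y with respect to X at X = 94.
Elasticity = -1

Elasticity = (dY/dX) · (X/Y)

dY/dX = -27/X²
At X = 94: dY/dX = -27/8836, Y = 27/94

Elasticity = (-27/8836) · (94 / (27/94)) = -1

Interpretation: for a small percentage change in X, the percentage change in Y is approximately -1.00 times as large.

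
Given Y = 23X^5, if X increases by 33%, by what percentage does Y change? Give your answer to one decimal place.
316.2%

For Y = 23X^5:
If X → X(1 + 0.33)
Then Y → Y · (1 + 0.33)^5
     ≈ Y · 4.1616

Percentage change = ((1 + 0.33)^5 − 1) × 100% ≈ 316.2%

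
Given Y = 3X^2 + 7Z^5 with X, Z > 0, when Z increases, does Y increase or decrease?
Y increases

Taking the partial derivative:
∂Y/∂Z = 35Z^4

∂Y/∂Z = 35Z^4 > 0 (assuming positive values)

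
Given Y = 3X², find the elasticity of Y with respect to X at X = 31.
Elasticity = 2

Elasticity = (dY/dX) · (X/Y)

dY/dX = 6·X
At X = 31: dY/dX = 186, Y = 2883

Elasticity = 186 · (31 / 2883) = 2

Interpretation: for a small percentage change in X, the percentage change in Y is approximately 2.00 times as large.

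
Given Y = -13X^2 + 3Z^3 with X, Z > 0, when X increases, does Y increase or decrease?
Y decreases

Taking the partial derivative:
∂Y/∂X = -26X

∂Y/∂X = -26X < 0 (assuming positive values)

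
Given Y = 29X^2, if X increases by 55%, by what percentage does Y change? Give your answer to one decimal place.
140.3%

For Y = 29X^2:
If X → X(1 + 0.55)
Then Y → Y · (1 + 0.55)^2
     = Y · 2.4025

Percentage change = ((1 + 0.55)^2 − 1) × 100% ≈ 140.3%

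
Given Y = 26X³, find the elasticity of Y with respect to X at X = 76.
Elasticity = 3

Elasticity = (dY/dX) · (X/Y)

dY/dX = 78·X²
At X = 76: dY/dX = 450528, Y = 11413376

Elasticity = 450528 · (76 / 11413376) = 3

Interpretation: for a small percentage change in X, the percentage change in Y is approximately 3.00 times as large.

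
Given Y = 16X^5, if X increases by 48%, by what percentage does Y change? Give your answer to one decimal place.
610.1%

For Y = 16X^5:
If X → X(1 + 0.48)
Then Y → Y · (1 + 0.48)^5
     ≈ Y · 7.1008

Percentage change = ((1 + 0.48)^5 − 1) × 100% ≈ 610.1%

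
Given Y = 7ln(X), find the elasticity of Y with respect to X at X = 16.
Elasticity = 1/ln(16) ≈ 0.3607

Elasticity = (dY/dX) · (X/Y)

dY/dX = 7/X
At X = 16: dY/dX = 7/16, Y = 7·ln(16)

Elasticity = (7/16) · (16 / (7·ln(16))) = 1/ln(16) ≈ 0.3607

Interpretation: for a small percentage change in X, the percentage change in Y is approximately 0.36 times as large.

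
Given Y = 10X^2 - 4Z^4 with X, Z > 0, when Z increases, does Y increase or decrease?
Y decreases

Taking the partial derivative:
∂Y/∂Z = -16Z^3

∂Y/∂Z = -16Z^3 < 0 (assuming positive values)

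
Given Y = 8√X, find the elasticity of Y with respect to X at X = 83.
Elasticity = 1/2

Elasticity = (dY/dX) · (X/Y)

dY/dX = 4/√X
At X = 83: dY/dX = 4·√83/83, Y = 8·√83

Elasticity = (4·√83/83) · (83 / (8·√83)) = 1/2

Interpretation: for a small percentage change in X, the percentage change in Y is approximately 0.50 times as large.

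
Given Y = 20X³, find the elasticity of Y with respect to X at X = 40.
Elasticity = 3

Elasticity = (dY/dX) · (X/Y)

dY/dX = 60·X²
At X = 40: dY/dX = 96000, Y = 1280000

Elasticity = 96000 · (40 / 1280000) = 3

Interpretation: for a small percentage change in X, the percentage change in Y is approximately 3.00 times as large.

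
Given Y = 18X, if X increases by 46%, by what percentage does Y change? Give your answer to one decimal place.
46.0%

For Y = 18X:
If X → X(1 + 0.46)
Then Y → Y · (1 + 0.46)^1
     = Y · 1.4600

Percentage change = ((1 + 0.46)^1 − 1) × 100% = 46.0%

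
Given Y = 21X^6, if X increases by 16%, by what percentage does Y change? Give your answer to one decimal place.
143.6%

For Y = 21X^6:
If X → X(1 + 0.16)
Then Y → Y · (1 + 0.16)^6
     ≈ Y · 2.4364

Percentage change = ((1 + 0.16)^6 − 1) × 100% ≈ 143.6%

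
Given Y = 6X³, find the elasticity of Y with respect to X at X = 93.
Elasticity = 3

Elasticity = (dY/dX) · (X/Y)

dY/dX = 18·X²
At X = 93: dY/dX = 155682, Y = 4826142

Elasticity = 155682 · (93 / 4826142) = 3

Interpretation: for a small percentage change in X, the percentage change in Y is approximately 3.00 times as large.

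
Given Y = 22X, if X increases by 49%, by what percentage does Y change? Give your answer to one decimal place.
49.0%

For Y = 22X:
If X → X(1 + 0.49)
Then Y → Y · (1 + 0.49)^1
     = Y · 1.4900

Percentage change = ((1 + 0.49)^1 − 1) × 100% = 49.0%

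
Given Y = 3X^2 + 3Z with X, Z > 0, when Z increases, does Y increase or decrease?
Y increases

Taking the partial derivative:
∂Y/∂Z = 3

∂Y/∂Z = 3 > 0 (assuming positive values)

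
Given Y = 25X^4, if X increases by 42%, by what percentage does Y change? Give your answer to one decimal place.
306.6%

For Y = 25X^4:
If X → X(1 + 0.42)
Then Y → Y · (1 + 0.42)^4
     ≈ Y · 4.0659

Percentage change = ((1 + 0.42)^4 − 1) × 100% ≈ 306.6%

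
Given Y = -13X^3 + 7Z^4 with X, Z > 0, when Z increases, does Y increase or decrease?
Y increases

Taking the partial derivative:
∂Y/∂Z = 28Z^3

∂Y/∂Z = 28Z^3 > 0 (assuming positive values)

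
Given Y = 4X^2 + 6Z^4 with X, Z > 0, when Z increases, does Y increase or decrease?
Y increases

Taking the partial derivative:
∂Y/∂Z = 24Z^3

∂Y/∂Z = 24Z^3 > 0 (assuming positive values)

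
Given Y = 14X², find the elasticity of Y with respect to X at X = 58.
Elasticity = 2

Elasticity = (dY/dX) · (X/Y)

dY/dX = 28·X
At X = 58: dY/dX = 1624, Y = 47096

Elasticity = 1624 · (58 / 47096) = 2

Interpretation: for a small percentage change in X, the percentage change in Y is approximately 2.00 times as large.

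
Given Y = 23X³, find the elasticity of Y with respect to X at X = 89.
Elasticity = 3

Elasticity = (dY/dX) · (X/Y)

dY/dX = 69·X²
At X = 89: dY/dX = 546549, Y = 16214287

Elasticity = 546549 · (89 / 16214287) = 3

Interpretation: for a small percentage change in X, the percentage change in Y is approximately 3.00 times as large.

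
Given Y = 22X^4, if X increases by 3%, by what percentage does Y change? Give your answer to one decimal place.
12.6%

For Y = 22X^4:
If X → X(1 + 0.03)
Then Y → Y · (1 + 0.03)^4
     ≈ Y · 1.1255

Percentage change = ((1 + 0.03)^4 − 1) × 100% ≈ 12.6%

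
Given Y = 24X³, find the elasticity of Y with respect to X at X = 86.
Elasticity = 3

Elasticity = (dY/dX) · (X/Y)

dY/dX = 72·X²
At X = 86: dY/dX = 532512, Y = 15265344

Elasticity = 532512 · (86 / 15265344) = 3

Interpretation: for a small percentage change in X, the percentage change in Y is approximately 3.00 times as large.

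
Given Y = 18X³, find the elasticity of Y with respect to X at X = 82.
Elasticity = 3

Elasticity = (dY/dX) · (X/Y)

dY/dX = 54·X²
At X = 82: dY/dX = 363096, Y = 9924624

Elasticity = 363096 · (82 / 9924624) = 3

Interpretation: for a small percentage change in X, the percentage change in Y is approximately 3.00 times as large.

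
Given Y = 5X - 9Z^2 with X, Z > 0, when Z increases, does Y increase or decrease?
Y decreases

Taking the partial derivative:
∂Y/∂Z = -18Z

∂Y/∂Z = -18Z < 0 (assuming positive values)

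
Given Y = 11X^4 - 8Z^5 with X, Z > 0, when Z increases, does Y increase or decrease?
Y decreases

Taking the partial derivative:
∂Y/∂Z = -40Z^4

∂Y/∂Z = -40Z^4 < 0 (assuming positive values)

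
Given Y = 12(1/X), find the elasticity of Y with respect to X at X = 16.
Elasticity = -1

Elasticity = (dY/dX) · (X/Y)

dY/dX = -12/X²
At X = 16: dY/dX = -3/64, Y = 3/4

Elasticity = (-3/64) · (16 / (3/4)) = -1

Interpretation: for a small percentage change in X, the percentage change in Y is approximately -1.00 times as large.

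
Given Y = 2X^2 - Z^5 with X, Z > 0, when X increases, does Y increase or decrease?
Y increases

Taking the partial derivative:
∂Y/∂X = 4X

∂Y/∂X = 4X > 0 (assuming positive values)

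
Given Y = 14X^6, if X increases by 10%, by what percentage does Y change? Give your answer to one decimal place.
77.2%

For Y = 14X^6:
If X → X(1 + 0.1)
Then Y → Y · (1 + 0.1)^6
     ≈ Y · 1.7716

Percentage change = ((1 + 0.1)^6 − 1) × 100% ≈ 77.2%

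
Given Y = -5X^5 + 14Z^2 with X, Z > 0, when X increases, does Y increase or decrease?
Y decreases

Taking the partial derivative:
∂Y/∂X = -25X^4

∂Y/∂X = -25X^4 < 0 (assuming positive values)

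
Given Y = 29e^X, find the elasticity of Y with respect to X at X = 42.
Elasticity = 42

Elasticity = (dY/dX) · (X/Y)

dY/dX = 29·e^X
At X = 42: dY/dX = 29·e^42, Y = 29·e^42

Elasticity = (29·e^42) · (42 / (29·e^42)) = 42

Interpretation: for a small percentage change in X, the percentage change in Y is approximately 42.00 times as large.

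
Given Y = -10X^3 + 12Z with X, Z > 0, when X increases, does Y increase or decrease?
Y decreases

Taking the partial derivative:
∂Y/∂X = -30X^2

∂Y/∂X = -30X^2 < 0 (assuming positive values)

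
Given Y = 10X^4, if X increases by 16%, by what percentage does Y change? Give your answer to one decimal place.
81.1%

For Y = 10X^4:
If X → X(1 + 0.16)
Then Y → Y · (1 + 0.16)^4
     ≈ Y · 1.8106

Percentage change = ((1 + 0.16)^4 − 1) × 100% ≈ 81.1%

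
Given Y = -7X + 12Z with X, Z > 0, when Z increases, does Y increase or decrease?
Y increases

Taking the partial derivative:
∂Y/∂Z = 12

∂Y/∂Z = 12 > 0 (assuming positive values)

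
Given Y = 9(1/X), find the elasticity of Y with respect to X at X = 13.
Elasticity = -1

Elasticity = (dY/dX) · (X/Y)

dY/dX = -9/X²
At X = 13: dY/dX = -9/169, Y = 9/13

Elasticity = (-9/169) · (13 / (9/13)) = -1

Interpretation: for a small percentage change in X, the percentage change in Y is approximately -1.00 times as large.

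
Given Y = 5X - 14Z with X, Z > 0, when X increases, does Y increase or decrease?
Y increases

Taking the partial derivative:
∂Y/∂X = 5

∂Y/∂X = 5 > 0 (assuming positive values)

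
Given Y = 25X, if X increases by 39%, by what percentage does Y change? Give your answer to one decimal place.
39.0%

For Y = 25X:
If X → X(1 + 0.39)
Then Y → Y · (1 + 0.39)^1
     = Y · 1.3900

Percentage change = ((1 + 0.39)^1 − 1) × 100% = 39.0%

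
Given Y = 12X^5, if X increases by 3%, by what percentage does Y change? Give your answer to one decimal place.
15.9%

For Y = 12X^5:
If X → X(1 + 0.03)
Then Y → Y · (1 + 0.03)^5
     ≈ Y · 1.1593

Percentage change = ((1 + 0.03)^5 − 1) × 100% ≈ 15.9%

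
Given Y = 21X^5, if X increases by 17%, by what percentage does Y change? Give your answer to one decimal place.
119.2%

For Y = 21X^5:
If X → X(1 + 0.17)
Then Y → Y · (1 + 0.17)^5
     ≈ Y · 2.1924

Percentage change = ((1 + 0.17)^5 − 1) × 100% ≈ 119.2%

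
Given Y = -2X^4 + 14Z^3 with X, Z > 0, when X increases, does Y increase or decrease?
Y decreases

Taking the partial derivative:
∂Y/∂X = -8X^3

∂Y/∂X = -8X^3 < 0 (assuming positive values)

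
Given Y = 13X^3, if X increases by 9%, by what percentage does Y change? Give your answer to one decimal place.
29.5%

For Y = 13X^3:
If X → X(1 + 0.09)
Then Y → Y · (1 + 0.09)^3
     ≈ Y · 1.2950

Percentage change = ((1 + 0.09)^3 − 1) × 100% ≈ 29.5%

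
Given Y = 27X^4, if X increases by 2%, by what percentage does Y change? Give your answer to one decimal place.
8.2%

For Y = 27X^4:
If X → X(1 + 0.02)
Then Y → Y · (1 + 0.02)^4
     ≈ Y · 1.0824

Percentage change = ((1 + 0.02)^4 − 1) × 100% ≈ 8.2%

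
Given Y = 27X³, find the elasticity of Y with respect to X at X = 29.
Elasticity = 3

Elasticity = (dY/dX) · (X/Y)

dY/dX = 81·X²
At X = 29: dY/dX = 68121, Y = 658503

Elasticity = 68121 · (29 / 658503) = 3

Interpretation: for a small percentage change in X, the percentage change in Y is approximately 3.00 times as large.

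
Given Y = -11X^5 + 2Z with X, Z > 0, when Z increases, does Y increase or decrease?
Y increases

Taking the partial derivative:
∂Y/∂Z = 2

∂Y/∂Z = 2 > 0 (assuming positive values)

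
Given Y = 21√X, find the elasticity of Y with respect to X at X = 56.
Elasticity = 1/2

Elasticity = (dY/dX) · (X/Y)

dY/dX = 21/(2·√X)
At X = 56: dY/dX = 3·√14/8, Y = 42·√14

Elasticity = (3·√14/8) · (56 / (42·√14)) = 1/2

Interpretation: for a small percentage change in X, the percentage change in Y is approximately 0.50 times as large.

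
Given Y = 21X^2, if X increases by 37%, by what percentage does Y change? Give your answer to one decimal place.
87.7%

For Y = 21X^2:
If X → X(1 + 0.37)
Then Y → Y · (1 + 0.37)^2
     = Y · 1.8769

Percentage change = ((1 + 0.37)^2 − 1) × 100% ≈ 87.7%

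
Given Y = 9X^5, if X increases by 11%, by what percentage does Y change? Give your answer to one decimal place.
68.5%

For Y = 9X^5:
If X → X(1 + 0.11)
Then Y → Y · (1 + 0.11)^5
     ≈ Y · 1.6851

Percentage change = ((1 + 0.11)^5 − 1) × 100% ≈ 68.5%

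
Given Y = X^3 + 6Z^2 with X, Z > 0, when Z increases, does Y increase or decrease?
Y increases

Taking the partial derivative:
∂Y/∂Z = 12Z

∂Y/∂Z = 12Z > 0 (assuming positive values)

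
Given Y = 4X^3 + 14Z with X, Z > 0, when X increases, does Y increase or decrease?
Y increases

Taking the partial derivative:
∂Y/∂X = 12X^2

∂Y/∂X = 12X^2 > 0 (assuming positive values)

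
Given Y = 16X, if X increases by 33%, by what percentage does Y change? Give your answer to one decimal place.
33.0%

For Y = 16X:
If X → X(1 + 0.33)
Then Y → Y · (1 + 0.33)^1
     = Y · 1.3300

Percentage change = ((1 + 0.33)^1 − 1) × 100% = 33.0%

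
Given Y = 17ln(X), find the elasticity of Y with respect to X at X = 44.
Elasticity = 1/ln(44) ≈ 0.2643

Elasticity = (dY/dX) · (X/Y)

dY/dX = 17/X
At X = 44: dY/dX = 17/44, Y = 17·ln(44)

Elasticity = (17/44) · (44 / (17·ln(44))) = 1/ln(44) ≈ 0.2643

Interpretation: for a small percentage change in X, the percentage change in Y is approximately 0.26 times as large.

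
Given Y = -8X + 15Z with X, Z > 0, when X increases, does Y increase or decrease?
Y decreases

Taking the partial derivative:
∂Y/∂X = -8

∂Y/∂X = -8 < 0 (assuming positive values)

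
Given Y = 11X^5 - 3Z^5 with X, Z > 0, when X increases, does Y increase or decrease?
Y increases

Taking the partial derivative:
∂Y/∂X = 55X^4

∂Y/∂X = 55X^4 > 0 (assuming positive values)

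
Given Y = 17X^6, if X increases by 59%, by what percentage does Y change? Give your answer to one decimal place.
1515.8%

For Y = 17X^6:
If X → X(1 + 0.59)
Then Y → Y · (1 + 0.59)^6
     ≈ Y · 16.1578

Percentage change = ((1 + 0.59)^6 − 1) × 100% ≈ 1515.8%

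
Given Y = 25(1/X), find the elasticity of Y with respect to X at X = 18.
Elasticity = -1

Elasticity = (dY/dX) · (X/Y)

dY/dX = -25/X²
At X = 18: dY/dX = -25/324, Y = 25/18

Elasticity = (-25/324) · (18 / (25/18)) = -1

Interpretation: for a small percentage change in X, the percentage change in Y is approximately -1.00 times as large.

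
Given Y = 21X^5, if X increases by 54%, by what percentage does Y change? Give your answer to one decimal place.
766.2%

For Y = 21X^5:
If X → X(1 + 0.54)
Then Y → Y · (1 + 0.54)^5
     ≈ Y · 8.6617

Percentage change = ((1 + 0.54)^5 − 1) × 100% ≈ 766.2%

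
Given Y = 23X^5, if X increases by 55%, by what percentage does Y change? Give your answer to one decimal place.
794.7%

For Y = 23X^5:
If X → X(1 + 0.55)
Then Y → Y · (1 + 0.55)^5
     ≈ Y · 8.9466

Percentage change = ((1 + 0.55)^5 − 1) × 100% ≈ 794.7%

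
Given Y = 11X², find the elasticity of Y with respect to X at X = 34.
Elasticity = 2

Elasticity = (dY/dX) · (X/Y)

dY/dX = 22·X
At X = 34: dY/dX = 748, Y = 12716

Elasticity = 748 · (34 / 12716) = 2

Interpretation: for a small percentage change in X, the percentage change in Y is approximately 2.00 times as large.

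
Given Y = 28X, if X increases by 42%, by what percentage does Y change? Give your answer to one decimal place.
42.0%

For Y = 28X:
If X → X(1 + 0.42)
Then Y → Y · (1 + 0.42)^1
     = Y · 1.4200

Percentage change = ((1 + 0.42)^1 − 1) × 100% = 42.0%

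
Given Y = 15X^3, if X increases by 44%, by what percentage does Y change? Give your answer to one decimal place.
198.6%

For Y = 15X^3:
If X → X(1 + 0.44)
Then Y → Y · (1 + 0.44)^3
     ≈ Y · 2.9860

Percentage change = ((1 + 0.44)^3 − 1) × 100% ≈ 198.6%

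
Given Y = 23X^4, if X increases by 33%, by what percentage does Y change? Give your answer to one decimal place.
212.9%

For Y = 23X^4:
If X → X(1 + 0.33)
Then Y → Y · (1 + 0.33)^4
     ≈ Y · 3.1290

Percentage change = ((1 + 0.33)^4 − 1) × 100% ≈ 212.9%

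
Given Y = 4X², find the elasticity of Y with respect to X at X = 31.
Elasticity = 2

Elasticity = (dY/dX) · (X/Y)

dY/dX = 8·X
At X = 31: dY/dX = 248, Y = 3844

Elasticity = 248 · (31 / 3844) = 2

Interpretation: for a small percentage change in X, the percentage change in Y is approximately 2.00 times as large.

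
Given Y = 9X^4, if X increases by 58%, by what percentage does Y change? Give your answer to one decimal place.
523.2%

For Y = 9X^4:
If X → X(1 + 0.58)
Then Y → Y · (1 + 0.58)^4
     ≈ Y · 6.2320

Percentage change = ((1 + 0.58)^4 − 1) × 100% ≈ 523.2%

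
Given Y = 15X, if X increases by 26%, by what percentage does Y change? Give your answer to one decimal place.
26.0%

For Y = 15X:
If X → X(1 + 0.26)
Then Y → Y · (1 + 0.26)^1
     = Y · 1.2600

Percentage change = ((1 + 0.26)^1 − 1) × 100% = 26.0%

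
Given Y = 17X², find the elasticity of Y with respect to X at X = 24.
Elasticity = 2

Elasticity = (dY/dX) · (X/Y)

dY/dX = 34·X
At X = 24: dY/dX = 816, Y = 9792

Elasticity = 816 · (24 / 9792) = 2

Interpretation: for a small percentage change in X, the percentage change in Y is approximately 2.00 times as large.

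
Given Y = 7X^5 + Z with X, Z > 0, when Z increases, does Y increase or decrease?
Y increases

Taking the partial derivative:
∂Y/∂Z = 1

∂Y/∂Z = 1 > 0 (assuming positive values)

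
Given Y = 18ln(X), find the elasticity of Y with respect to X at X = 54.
Elasticity = 1/ln(54) ≈ 0.2507

Elasticity = (dY/dX) · (X/Y)

dY/dX = 18/X
At X = 54: dY/dX = 1/3, Y = 18·ln(54)

Elasticity = (1/3) · (54 / (18·ln(54))) = 1/ln(54) ≈ 0.2507

Interpretation: for a small percentage change in X, the percentage change in Y is approximately 0.25 times as large.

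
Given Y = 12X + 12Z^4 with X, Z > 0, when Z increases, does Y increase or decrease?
Y increases

Taking the partial derivative:
∂Y/∂Z = 48Z^3

∂Y/∂Z = 48Z^3 > 0 (assuming positive values)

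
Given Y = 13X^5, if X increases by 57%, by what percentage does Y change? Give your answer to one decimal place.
853.9%

For Y = 13X^5:
If X → X(1 + 0.57)
Then Y → Y · (1 + 0.57)^5
     ≈ Y · 9.5389

Percentage change = ((1 + 0.57)^5 − 1) × 100% ≈ 853.9%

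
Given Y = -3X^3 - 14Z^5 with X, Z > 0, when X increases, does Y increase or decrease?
Y decreases

Taking the partial derivative:
∂Y/∂X = -9X^2

∂Y/∂X = -9X^2 < 0 (assuming positive values)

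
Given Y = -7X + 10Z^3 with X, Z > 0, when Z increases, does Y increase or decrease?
Y increases

Taking the partial derivative:
∂Y/∂Z = 30Z^2

∂Y/∂Z = 30Z^2 > 0 (assuming positive values)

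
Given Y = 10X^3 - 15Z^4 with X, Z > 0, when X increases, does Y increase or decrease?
Y increases

Taking the partial derivative:
∂Y/∂X = 30X^2

∂Y/∂X = 30X^2 > 0 (assuming positive values)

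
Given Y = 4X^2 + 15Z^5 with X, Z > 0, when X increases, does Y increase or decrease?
Y increases

Taking the partial derivative:
∂Y/∂X = 8X

∂Y/∂X = 8X > 0 (assuming positive values)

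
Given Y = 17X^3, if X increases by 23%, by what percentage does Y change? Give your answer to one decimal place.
86.1%

For Y = 17X^3:
If X → X(1 + 0.23)
Then Y → Y · (1 + 0.23)^3
     ≈ Y · 1.8609

Percentage change = ((1 + 0.23)^3 − 1) × 100% ≈ 86.1%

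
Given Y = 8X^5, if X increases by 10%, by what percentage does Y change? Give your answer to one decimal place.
61.1%

For Y = 8X^5:
If X → X(1 + 0.1)
Then Y → Y · (1 + 0.1)^5
     ≈ Y · 1.6105

Percentage change = ((1 + 0.1)^5 − 1) × 100% ≈ 61.1%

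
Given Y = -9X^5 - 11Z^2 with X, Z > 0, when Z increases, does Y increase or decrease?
Y decreases

Taking the partial derivative:
∂Y/∂Z = -22Z

∂Y/∂Z = -22Z < 0 (assuming positive values)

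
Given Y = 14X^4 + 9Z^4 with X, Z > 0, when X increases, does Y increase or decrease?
Y increases

Taking the partial derivative:
∂Y/∂X = 56X^3

∂Y/∂X = 56X^3 > 0 (assuming positive values)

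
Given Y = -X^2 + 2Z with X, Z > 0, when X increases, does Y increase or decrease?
Y decreases

Taking the partial derivative:
∂Y/∂X = -2X

∂Y/∂X = -2X < 0 (assuming positive values)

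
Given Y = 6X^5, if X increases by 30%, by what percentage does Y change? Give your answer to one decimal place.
271.3%

For Y = 6X^5:
If X → X(1 + 0.3)
Then Y → Y · (1 + 0.3)^5
     ≈ Y · 3.7129

Percentage change = ((1 + 0.3)^5 − 1) × 100% ≈ 271.3%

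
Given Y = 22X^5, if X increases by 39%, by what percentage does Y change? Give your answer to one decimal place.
418.9%

For Y = 22X^5:
If X → X(1 + 0.39)
Then Y → Y · (1 + 0.39)^5
     ≈ Y · 5.1889

Percentage change = ((1 + 0.39)^5 − 1) × 100% ≈ 418.9%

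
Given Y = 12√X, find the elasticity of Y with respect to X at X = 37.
Elasticity = 1/2

Elasticity = (dY/dX) · (X/Y)

dY/dX = 6/√X
At X = 37: dY/dX = 6·√37/37, Y = 12·√37

Elasticity = (6·√37/37) · (37 / (12·√37)) = 1/2

Interpretation: for a small percentage change in X, the percentage change in Y is approximately 0.50 times as large.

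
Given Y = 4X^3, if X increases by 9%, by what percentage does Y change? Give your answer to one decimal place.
29.5%

For Y = 4X^3:
If X → X(1 + 0.09)
Then Y → Y · (1 + 0.09)^3
     ≈ Y · 1.2950

Percentage change = ((1 + 0.09)^3 − 1) × 100% ≈ 29.5%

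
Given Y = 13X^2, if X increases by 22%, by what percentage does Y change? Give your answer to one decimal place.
48.8%

For Y = 13X^2:
If X → X(1 + 0.22)
Then Y → Y · (1 + 0.22)^2
     = Y · 1.4884

Percentage change = ((1 + 0.22)^2 − 1) × 100% ≈ 48.8%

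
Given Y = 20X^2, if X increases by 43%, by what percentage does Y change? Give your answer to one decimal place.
104.5%

For Y = 20X^2:
If X → X(1 + 0.43)
Then Y → Y · (1 + 0.43)^2
     = Y · 2.0449

Percentage change = ((1 + 0.43)^2 − 1) × 100% ≈ 104.5%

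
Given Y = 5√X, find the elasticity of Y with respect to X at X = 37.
Elasticity = 1/2

Elasticity = (dY/dX) · (X/Y)

dY/dX = 5/(2·√X)
At X = 37: dY/dX = 5·√37/74, Y = 5·√37

Elasticity = (5·√37/74) · (37 / (5·√37)) = 1/2

Interpretation: for a small percentage change in X, the percentage change in Y is approximately 0.50 times as large.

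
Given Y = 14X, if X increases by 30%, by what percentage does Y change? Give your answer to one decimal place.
30.0%

For Y = 14X:
If X → X(1 + 0.3)
Then Y → Y · (1 + 0.3)^1
     = Y · 1.3000

Percentage change = ((1 + 0.3)^1 − 1) × 100% = 30.0%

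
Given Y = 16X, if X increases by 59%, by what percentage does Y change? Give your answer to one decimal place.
59.0%

For Y = 16X:
If X → X(1 + 0.59)
Then Y → Y · (1 + 0.59)^1
     = Y · 1.5900

Percentage change = ((1 + 0.59)^1 − 1) × 100% = 59.0%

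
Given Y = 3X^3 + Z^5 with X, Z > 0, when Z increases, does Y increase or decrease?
Y increases

Taking the partial derivative:
∂Y/∂Z = 5Z^4

∂Y/∂Z = 5Z^4 > 0 (assuming positive values)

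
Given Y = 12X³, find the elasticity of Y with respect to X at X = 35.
Elasticity = 3

Elasticity = (dY/dX) · (X/Y)

dY/dX = 36·X²
At X = 35: dY/dX = 44100, Y = 514500

Elasticity = 44100 · (35 / 514500) = 3

Interpretation: for a small percentage change in X, the percentage change in Y is approximately 3.00 times as large.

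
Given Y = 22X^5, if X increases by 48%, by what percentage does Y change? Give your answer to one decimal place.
610.1%

For Y = 22X^5:
If X → X(1 + 0.48)
Then Y → Y · (1 + 0.48)^5
     ≈ Y · 7.1008

Percentage change = ((1 + 0.48)^5 − 1) × 100% ≈ 610.1%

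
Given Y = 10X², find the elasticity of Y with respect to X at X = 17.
Elasticity = 2

Elasticity = (dY/dX) · (X/Y)

dY/dX = 20·X
At X = 17: dY/dX = 340, Y = 2890

Elasticity = 340 · (17 / 2890) = 2

Interpretation: for a small percentage change in X, the percentage change in Y is approximately 2.00 times as large.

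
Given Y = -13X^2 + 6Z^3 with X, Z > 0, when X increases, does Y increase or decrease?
Y decreases

Taking the partial derivative:
∂Y/∂X = -26X

∂Y/∂X = -26X < 0 (assuming positive values)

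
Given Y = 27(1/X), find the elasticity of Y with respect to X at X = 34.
Elasticity = -1

Elasticity = (dY/dX) · (X/Y)

dY/dX = -27/X²
At X = 34: dY/dX = -27/1156, Y = 27/34

Elasticity = (-27/1156) · (34 / (27/34)) = -1

Interpretation: for a small percentage change in X, the percentage change in Y is approximately -1.00 times as large.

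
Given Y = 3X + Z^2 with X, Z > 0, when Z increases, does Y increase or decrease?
Y increases

Taking the partial derivative:
∂Y/∂Z = 2Z

∂Y/∂Z = 2Z > 0 (assuming positive values)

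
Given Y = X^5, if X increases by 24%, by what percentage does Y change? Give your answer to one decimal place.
193.2%

For Y = X^5:
If X → X(1 + 0.24)
Then Y → Y · (1 + 0.24)^5
     ≈ Y · 2.9316

Percentage change = ((1 + 0.24)^5 − 1) × 100% ≈ 193.2%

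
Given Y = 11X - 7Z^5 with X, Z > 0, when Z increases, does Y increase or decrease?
Y decreases

Taking the partial derivative:
∂Y/∂Z = -35Z^4

∂Y/∂Z = -35Z^4 < 0 (assuming positive values)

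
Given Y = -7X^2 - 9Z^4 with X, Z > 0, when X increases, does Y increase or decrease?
Y decreases

Taking the partial derivative:
∂Y/∂X = -14X

∂Y/∂X = -14X < 0 (assuming positive values)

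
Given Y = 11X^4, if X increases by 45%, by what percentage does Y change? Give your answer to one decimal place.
342.1%

For Y = 11X^4:
If X → X(1 + 0.45)
Then Y → Y · (1 + 0.45)^4
     ≈ Y · 4.4205

Percentage change = ((1 + 0.45)^4 − 1) × 100% ≈ 342.1%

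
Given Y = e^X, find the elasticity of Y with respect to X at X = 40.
Elasticity = 40

Elasticity = (dY/dX) · (X/Y)

dY/dX = e^X
At X = 40: dY/dX = e^40, Y = e^40

Elasticity = (e^40) · (40 / (e^40)) = 40

Interpretation: for a small percentage change in X, the percentage change in Y is approximately 40.00 times as large.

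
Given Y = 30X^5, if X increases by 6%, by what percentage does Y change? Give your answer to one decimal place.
33.8%

For Y = 30X^5:
If X → X(1 + 0.06)
Then Y → Y · (1 + 0.06)^5
     ≈ Y · 1.3382

Percentage change = ((1 + 0.06)^5 − 1) × 100% ≈ 33.8%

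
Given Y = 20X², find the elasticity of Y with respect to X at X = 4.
Elasticity = 2

Elasticity = (dY/dX) · (X/Y)

dY/dX = 40·X
At X = 4: dY/dX = 160, Y = 320

Elasticity = 160 · (4 / 320) = 2

Interpretation: for a small percentage change in X, the percentage change in Y is approximately 2.00 times as large.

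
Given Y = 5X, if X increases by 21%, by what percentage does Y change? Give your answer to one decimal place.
21.0%

For Y = 5X:
If X → X(1 + 0.21)
Then Y → Y · (1 + 0.21)^1
     = Y · 1.2100

Percentage change = ((1 + 0.21)^1 − 1) × 100% = 21.0%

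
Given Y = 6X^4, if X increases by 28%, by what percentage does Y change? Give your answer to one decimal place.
168.4%

For Y = 6X^4:
If X → X(1 + 0.28)
Then Y → Y · (1 + 0.28)^4
     ≈ Y · 2.6844

Percentage change = ((1 + 0.28)^4 − 1) × 100% ≈ 168.4%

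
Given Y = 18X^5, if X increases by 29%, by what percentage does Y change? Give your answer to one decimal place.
257.2%

For Y = 18X^5:
If X → X(1 + 0.29)
Then Y → Y · (1 + 0.29)^5
     ≈ Y · 3.5723

Percentage change = ((1 + 0.29)^5 − 1) × 100% ≈ 257.2%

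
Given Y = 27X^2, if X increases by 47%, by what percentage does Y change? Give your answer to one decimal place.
116.1%

For Y = 27X^2:
If X → X(1 + 0.47)
Then Y → Y · (1 + 0.47)^2
     = Y · 2.1609

Percentage change = ((1 + 0.47)^2 − 1) × 100% ≈ 116.1%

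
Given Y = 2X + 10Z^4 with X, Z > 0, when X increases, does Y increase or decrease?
Y increases

Taking the partial derivative:
∂Y/∂X = 2

∂Y/∂X = 2 > 0 (assuming positive values)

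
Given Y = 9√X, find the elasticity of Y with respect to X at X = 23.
Elasticity = 1/2

Elasticity = (dY/dX) · (X/Y)

dY/dX = 9/(2·√X)
At X = 23: dY/dX = 9·√23/46, Y = 9·√23

Elasticity = (9·√23/46) · (23 / (9·√23)) = 1/2

Interpretation: for a small percentage change in X, the percentage change in Y is approximately 0.50 times as large.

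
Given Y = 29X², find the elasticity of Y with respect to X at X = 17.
Elasticity = 2

Elasticity = (dY/dX) · (X/Y)

dY/dX = 58·X
At X = 17: dY/dX = 986, Y = 8381

Elasticity = 986 · (17 / 8381) = 2

Interpretation: for a small percentage change in X, the percentage change in Y is approximately 2.00 times as large.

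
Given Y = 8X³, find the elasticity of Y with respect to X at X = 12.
Elasticity = 3

Elasticity = (dY/dX) · (X/Y)

dY/dX = 24·X²
At X = 12: dY/dX = 3456, Y = 13824

Elasticity = 3456 · (12 / 13824) = 3

Interpretation: for a small percentage change in X, the percentage change in Y is approximately 3.00 times as large.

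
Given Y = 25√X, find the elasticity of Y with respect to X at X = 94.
Elasticity = 1/2

Elasticity = (dY/dX) · (X/Y)

dY/dX = 25/(2·√X)
At X = 94: dY/dX = 25·√94/188, Y = 25·√94

Elasticity = (25·√94/188) · (94 / (25·√94)) = 1/2

Interpretation: for a small percentage change in X, the percentage change in Y is approximately 0.50 times as large.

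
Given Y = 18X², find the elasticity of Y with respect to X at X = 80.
Elasticity = 2

Elasticity = (dY/dX) · (X/Y)

dY/dX = 36·X
At X = 80: dY/dX = 2880, Y = 115200

Elasticity = 2880 · (80 / 115200) = 2

Interpretation: for a small percentage change in X, the percentage change in Y is approximately 2.00 times as large.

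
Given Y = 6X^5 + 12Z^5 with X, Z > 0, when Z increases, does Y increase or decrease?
Y increases

Taking the partial derivative:
∂Y/∂Z = 60Z^4

∂Y/∂Z = 60Z^4 > 0 (assuming positive values)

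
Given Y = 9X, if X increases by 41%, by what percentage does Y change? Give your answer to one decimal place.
41.0%

For Y = 9X:
If X → X(1 + 0.41)
Then Y → Y · (1 + 0.41)^1
     = Y · 1.4100

Percentage change = ((1 + 0.41)^1 − 1) × 100% = 41.0%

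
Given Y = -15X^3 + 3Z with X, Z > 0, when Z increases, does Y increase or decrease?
Y increases

Taking the partial derivative:
∂Y/∂Z = 3

∂Y/∂Z = 3 > 0 (assuming positive values)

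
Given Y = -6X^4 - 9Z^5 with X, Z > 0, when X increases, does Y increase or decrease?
Y decreases

Taking the partial derivative:
∂Y/∂X = -24X^3

∂Y/∂X = -24X^3 < 0 (assuming positive values)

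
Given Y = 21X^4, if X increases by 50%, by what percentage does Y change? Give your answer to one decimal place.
406.3%

For Y = 21X^4:
If X → X(1 + 0.5)
Then Y → Y · (1 + 0.5)^4
     = Y · 5.0625

Percentage change = ((1 + 0.5)^4 − 1) × 100% ≈ 406.3%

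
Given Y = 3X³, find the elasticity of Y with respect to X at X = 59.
Elasticity = 3

Elasticity = (dY/dX) · (X/Y)

dY/dX = 9·X²
At X = 59: dY/dX = 31329, Y = 616137

Elasticity = 31329 · (59 / 616137) = 3

Interpretation: for a small percentage change in X, the percentage change in Y is approximately 3.00 times as large.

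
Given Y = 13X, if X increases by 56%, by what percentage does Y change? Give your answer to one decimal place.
56.0%

For Y = 13X:
If X → X(1 + 0.56)
Then Y → Y · (1 + 0.56)^1
     = Y · 1.5600

Percentage change = ((1 + 0.56)^1 − 1) × 100% = 56.0%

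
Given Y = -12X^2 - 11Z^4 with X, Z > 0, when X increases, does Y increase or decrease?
Y decreases

Taking the partial derivative:
∂Y/∂X = -24X

∂Y/∂X = -24X < 0 (assuming positive values)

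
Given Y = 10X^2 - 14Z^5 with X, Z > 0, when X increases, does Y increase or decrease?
Y increases

Taking the partial derivative:
∂Y/∂X = 20X

∂Y/∂X = 20X > 0 (assuming positive values)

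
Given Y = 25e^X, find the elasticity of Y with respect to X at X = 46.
Elasticity = 46

Elasticity = (dY/dX) · (X/Y)

dY/dX = 25·e^X
At X = 46: dY/dX = 25·e^46, Y = 25·e^46

Elasticity = (25·e^46) · (46 / (25·e^46)) = 46

Interpretation: for a small percentage change in X, the percentage change in Y is approximately 46.00 times as large.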